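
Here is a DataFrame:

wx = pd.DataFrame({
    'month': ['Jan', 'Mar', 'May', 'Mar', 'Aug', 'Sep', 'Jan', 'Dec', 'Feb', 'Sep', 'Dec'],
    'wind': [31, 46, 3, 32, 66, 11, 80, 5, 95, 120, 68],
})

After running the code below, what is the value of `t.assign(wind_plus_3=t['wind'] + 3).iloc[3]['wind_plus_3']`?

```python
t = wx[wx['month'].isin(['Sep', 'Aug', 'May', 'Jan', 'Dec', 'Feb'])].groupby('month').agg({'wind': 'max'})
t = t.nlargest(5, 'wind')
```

filter rows where month in ['Sep', 'Aug', 'May', 'Jan', 'Dec', 'Feb']:
   month  wind
0    Jan    31
2    May     3
4    Aug    66
5    Sep    11
6    Jan    80
7    Dec     5
8    Feb    95
9    Sep   120
10   Dec    68
group by month, max of wind:
       wind
month      
Aug      66
Dec      68
Feb      95
Jan      80
May       3
Sep     120
take 5 rows with largest wind:
       wind
month      
Sep     120
Feb      95
Jan      80
Dec      68
Aug      66
add column wind_plus_3 = t['wind'] + 3:
       wind  wind_plus_3
month                   
Sep     120          123
Feb      95           98
Jan      80           83
Dec      68           71
Aug      66           69

71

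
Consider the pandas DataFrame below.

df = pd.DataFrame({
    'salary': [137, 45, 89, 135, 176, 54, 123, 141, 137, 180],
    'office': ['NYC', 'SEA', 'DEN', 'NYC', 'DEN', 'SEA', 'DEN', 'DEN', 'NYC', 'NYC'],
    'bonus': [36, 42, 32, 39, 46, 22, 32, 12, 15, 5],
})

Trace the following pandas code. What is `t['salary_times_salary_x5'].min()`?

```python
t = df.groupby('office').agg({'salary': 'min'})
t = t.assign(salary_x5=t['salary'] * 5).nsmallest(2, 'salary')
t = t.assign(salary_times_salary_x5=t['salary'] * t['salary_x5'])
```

10125

group by office, min of salary:
        salary
office        
DEN         89
NYC        135
SEA         45
add column salary_x5 = t['salary'] * 5:
        salary  salary_x5
office                   
DEN         89        445
NYC        135        675
SEA         45        225
take 2 rows with smallest salary:
        salary  salary_x5
office                   
SEA         45        225
DEN         89        445
add column salary_times_salary_x5 = t['salary'] * t['salary_x5']:
        salary  salary_x5  salary_times_salary_x5
office                                           
SEA         45        225                   10125
DEN         89        445                   39605
So min() = 10125.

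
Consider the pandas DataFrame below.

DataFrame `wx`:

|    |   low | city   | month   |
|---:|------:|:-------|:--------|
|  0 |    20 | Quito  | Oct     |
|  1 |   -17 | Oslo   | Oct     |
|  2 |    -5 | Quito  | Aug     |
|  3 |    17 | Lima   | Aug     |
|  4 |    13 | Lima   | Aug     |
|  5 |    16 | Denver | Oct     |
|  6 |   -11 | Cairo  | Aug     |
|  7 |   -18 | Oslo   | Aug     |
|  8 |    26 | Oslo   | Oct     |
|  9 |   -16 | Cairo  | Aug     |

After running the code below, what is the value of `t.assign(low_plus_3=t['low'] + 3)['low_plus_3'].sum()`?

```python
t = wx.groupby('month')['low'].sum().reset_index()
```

31

group by month, sum of low:
month
Aug   -20
Oct    45
Name: low, dtype: int64
reset_index():
  month  low
0   Aug  -20
1   Oct   45
add column low_plus_3 = t['low'] + 3:
  month  low  low_plus_3
0   Aug  -20         -17
1   Oct   45          48
Reading off the sum of column 'low_plus_3', we get 31.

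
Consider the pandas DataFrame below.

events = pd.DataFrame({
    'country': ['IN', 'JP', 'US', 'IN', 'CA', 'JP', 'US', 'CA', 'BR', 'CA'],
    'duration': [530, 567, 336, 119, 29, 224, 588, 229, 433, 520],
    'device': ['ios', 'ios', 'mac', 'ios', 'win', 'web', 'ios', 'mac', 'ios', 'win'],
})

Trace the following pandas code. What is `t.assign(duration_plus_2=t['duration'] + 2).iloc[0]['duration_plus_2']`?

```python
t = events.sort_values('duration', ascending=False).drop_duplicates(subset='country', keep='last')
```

sort by duration descending:
  country  duration device
6      US       588    ios
1      JP       567    ios
0      IN       530    ios
9      CA       520    win
8      BR       433    ios
2      US       336    mac
7      CA       229    mac
5      JP       224    web
3      IN       119    ios
4      CA        29    win
drop duplicate country (keep=last):
  country  duration device
8      BR       433    ios
2      US       336    mac
5      JP       224    web
3      IN       119    ios
4      CA        29    win
add column duration_plus_2 = t['duration'] + 2:
  country  duration device  duration_plus_2
8      BR       433    ios              435
2      US       336    mac              338
5      JP       224    web              226
3      IN       119    ios              121
4      CA        29    win               31
Reading off the value at position 0, column 'duration_plus_2', we get 435.

435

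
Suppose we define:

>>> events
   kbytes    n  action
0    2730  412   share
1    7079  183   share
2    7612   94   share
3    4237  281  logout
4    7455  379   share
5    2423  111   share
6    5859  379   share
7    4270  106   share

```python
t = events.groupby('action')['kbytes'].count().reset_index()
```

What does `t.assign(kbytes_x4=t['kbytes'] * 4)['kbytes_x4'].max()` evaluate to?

group by action, count of kbytes:
action
logout    1
share     7
Name: kbytes, dtype: int64
reset_index():
   action  kbytes
0  logout       1
1   share       7
add column kbytes_x4 = t['kbytes'] * 4:
   action  kbytes  kbytes_x4
0  logout       1          4
1   share       7         28
max of column 'kbytes_x4' → 28

28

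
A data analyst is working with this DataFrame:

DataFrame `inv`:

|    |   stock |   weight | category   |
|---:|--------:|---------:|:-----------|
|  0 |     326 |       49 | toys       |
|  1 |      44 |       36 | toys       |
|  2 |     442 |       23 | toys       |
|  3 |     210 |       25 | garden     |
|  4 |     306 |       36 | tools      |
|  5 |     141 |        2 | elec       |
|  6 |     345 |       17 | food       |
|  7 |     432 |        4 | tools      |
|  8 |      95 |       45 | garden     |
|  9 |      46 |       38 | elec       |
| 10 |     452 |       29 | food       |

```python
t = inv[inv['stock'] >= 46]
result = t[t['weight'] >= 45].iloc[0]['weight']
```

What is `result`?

49

filter rows where stock >= 46:
    stock  weight category
0     326      49     toys
2     442      23     toys
3     210      25   garden
4     306      36    tools
5     141       2     elec
6     345      17     food
7     432       4    tools
8      95      45   garden
9      46      38     elec
10    452      29     food
filter rows where weight >= 45:
   stock  weight category
0    326      49     toys
8     95      45   garden
Reading off the value at position 0, column 'weight', we get 49.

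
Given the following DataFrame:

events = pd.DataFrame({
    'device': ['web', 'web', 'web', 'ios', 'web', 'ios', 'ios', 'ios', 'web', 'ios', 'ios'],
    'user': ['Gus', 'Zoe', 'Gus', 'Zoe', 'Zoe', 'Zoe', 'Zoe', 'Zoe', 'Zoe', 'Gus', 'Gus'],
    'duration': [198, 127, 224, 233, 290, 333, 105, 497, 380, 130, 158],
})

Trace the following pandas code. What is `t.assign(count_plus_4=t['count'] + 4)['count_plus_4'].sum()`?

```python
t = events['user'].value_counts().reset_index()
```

value_counts of user:
user
Zoe    7
Gus    4
Name: count, dtype: int64
reset_index():
  user  count
0  Zoe      7
1  Gus      4
add column count_plus_4 = t['count'] + 4:
  user  count  count_plus_4
0  Zoe      7            11
1  Gus      4             8
Hence 19.

19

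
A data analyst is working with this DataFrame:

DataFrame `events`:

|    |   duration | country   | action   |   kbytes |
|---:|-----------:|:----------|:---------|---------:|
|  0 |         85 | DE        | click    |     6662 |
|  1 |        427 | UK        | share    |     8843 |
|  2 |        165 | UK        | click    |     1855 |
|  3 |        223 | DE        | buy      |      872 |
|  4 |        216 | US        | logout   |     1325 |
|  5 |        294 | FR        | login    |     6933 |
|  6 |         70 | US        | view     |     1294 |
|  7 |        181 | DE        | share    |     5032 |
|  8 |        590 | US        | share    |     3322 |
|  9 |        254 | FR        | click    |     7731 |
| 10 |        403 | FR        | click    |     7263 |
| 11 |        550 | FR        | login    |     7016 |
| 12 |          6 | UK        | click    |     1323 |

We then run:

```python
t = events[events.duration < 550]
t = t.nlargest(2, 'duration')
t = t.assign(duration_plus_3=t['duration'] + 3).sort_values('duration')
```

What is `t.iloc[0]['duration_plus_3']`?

filter rows where duration < 550:
    duration country  action  kbytes
0         85      DE   click    6662
1        427      UK   share    8843
2        165      UK   click    1855
3        223      DE     buy     872
4        216      US  logout    1325
5        294      FR   login    6933
6         70      US    view    1294
7        181      DE   share    5032
9        254      FR   click    7731
10       403      FR   click    7263
12         6      UK   click    1323
take 2 rows with largest duration:
    duration country action  kbytes
1        427      UK  share    8843
10       403      FR  click    7263
add column duration_plus_3 = t['duration'] + 3:
    duration country action  kbytes  duration_plus_3
1        427      UK  share    8843              430
10       403      FR  click    7263              406
sort by duration:
    duration country action  kbytes  duration_plus_3
10       403      FR  click    7263              406
1        427      UK  share    8843              430
Hence 406.

406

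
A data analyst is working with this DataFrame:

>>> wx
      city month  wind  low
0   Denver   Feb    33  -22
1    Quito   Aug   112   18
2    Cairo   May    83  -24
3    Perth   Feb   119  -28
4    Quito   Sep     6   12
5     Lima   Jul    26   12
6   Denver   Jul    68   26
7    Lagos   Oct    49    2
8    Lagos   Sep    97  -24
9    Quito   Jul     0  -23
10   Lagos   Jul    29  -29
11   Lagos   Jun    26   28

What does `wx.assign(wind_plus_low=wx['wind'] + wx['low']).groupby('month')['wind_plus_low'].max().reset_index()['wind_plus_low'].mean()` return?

78.8571428571

add column wind_plus_low = wx['wind'] + wx['low']:
      city month  wind  low  wind_plus_low
0   Denver   Feb    33  -22             11
1    Quito   Aug   112   18            130
2    Cairo   May    83  -24             59
3    Perth   Feb   119  -28             91
4    Quito   Sep     6   12             18
5     Lima   Jul    26   12             38
6   Denver   Jul    68   26             94
7    Lagos   Oct    49    2             51
8    Lagos   Sep    97  -24             73
9    Quito   Jul     0  -23            -23
10   Lagos   Jul    29  -29              0
11   Lagos   Jun    26   28             54
group by month, max of wind_plus_low:
month
Aug    130
Feb     91
Jul     94
Jun     54
May     59
Oct     51
Sep     73
Name: wind_plus_low, dtype: int64
reset_index():
  month  wind_plus_low
0   Aug            130
1   Feb             91
2   Jul             94
3   Jun             54
4   May             59
5   Oct             51
6   Sep             73
Reading off the mean of column 'wind_plus_low', we get 78.8571428571.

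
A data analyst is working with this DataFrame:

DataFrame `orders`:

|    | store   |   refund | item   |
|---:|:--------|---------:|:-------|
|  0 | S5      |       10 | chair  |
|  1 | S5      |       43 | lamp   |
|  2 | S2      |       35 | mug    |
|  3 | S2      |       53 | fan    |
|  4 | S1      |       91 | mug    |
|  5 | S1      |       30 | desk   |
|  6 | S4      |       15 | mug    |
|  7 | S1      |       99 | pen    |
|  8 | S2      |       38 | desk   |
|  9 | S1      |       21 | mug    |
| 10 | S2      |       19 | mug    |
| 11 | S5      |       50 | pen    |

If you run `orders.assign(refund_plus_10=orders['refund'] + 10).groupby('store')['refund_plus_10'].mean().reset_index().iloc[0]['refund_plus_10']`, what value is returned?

add column refund_plus_10 = orders['refund'] + 10:
   store  refund   item  refund_plus_10
0     S5      10  chair              20
1     S5      43   lamp              53
2     S2      35    mug              45
3     S2      53    fan              63
4     S1      91    mug             101
5     S1      30   desk              40
6     S4      15    mug              25
7     S1      99    pen             109
8     S2      38   desk              48
9     S1      21    mug              31
10    S2      19    mug              29
11    S5      50    pen              60
group by store, mean of refund_plus_10:
store
S1    70.250000
S2    46.250000
S4    25.000000
S5    44.333333
Name: refund_plus_10, dtype: float64
reset_index():
  store  refund_plus_10
0    S1       70.250000
1    S2       46.250000
2    S4       25.000000
3    S5       44.333333
The value at position 0, column 'refund_plus_10' is 70.25.

70.25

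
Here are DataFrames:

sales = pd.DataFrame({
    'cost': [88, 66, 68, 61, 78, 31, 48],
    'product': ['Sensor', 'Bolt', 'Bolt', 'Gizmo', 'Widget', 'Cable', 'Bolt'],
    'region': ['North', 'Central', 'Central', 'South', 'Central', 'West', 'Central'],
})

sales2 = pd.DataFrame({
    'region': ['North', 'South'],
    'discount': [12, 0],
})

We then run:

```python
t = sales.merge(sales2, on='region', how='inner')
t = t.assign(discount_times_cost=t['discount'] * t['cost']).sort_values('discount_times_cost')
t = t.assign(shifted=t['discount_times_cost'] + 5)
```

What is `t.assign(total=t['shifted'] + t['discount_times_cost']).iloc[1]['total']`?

2117

merge on 'region' (how='inner') → 2 rows:
   cost product region  discount
0    88  Sensor  North        12
1    61   Gizmo  South         0
add column discount_times_cost = t['discount'] * t['cost']:
   cost product region  discount  discount_times_cost
0    88  Sensor  North        12                 1056
1    61   Gizmo  South         0                    0
sort by discount_times_cost:
   cost product region  discount  discount_times_cost
1    61   Gizmo  South         0                    0
0    88  Sensor  North        12                 1056
add column shifted = t['discount_times_cost'] + 5:
   cost product region  discount  discount_times_cost  shifted
1    61   Gizmo  South         0                    0        5
0    88  Sensor  North        12                 1056     1061
add column total = t['shifted'] + t['discount_times_cost']:
   cost product region  discount  discount_times_cost  shifted  total
1    61   Gizmo  South         0                    0        5      5
0    88  Sensor  North        12                 1056     1061   2117
Taking the value at position 1, column 'total' gives 2117.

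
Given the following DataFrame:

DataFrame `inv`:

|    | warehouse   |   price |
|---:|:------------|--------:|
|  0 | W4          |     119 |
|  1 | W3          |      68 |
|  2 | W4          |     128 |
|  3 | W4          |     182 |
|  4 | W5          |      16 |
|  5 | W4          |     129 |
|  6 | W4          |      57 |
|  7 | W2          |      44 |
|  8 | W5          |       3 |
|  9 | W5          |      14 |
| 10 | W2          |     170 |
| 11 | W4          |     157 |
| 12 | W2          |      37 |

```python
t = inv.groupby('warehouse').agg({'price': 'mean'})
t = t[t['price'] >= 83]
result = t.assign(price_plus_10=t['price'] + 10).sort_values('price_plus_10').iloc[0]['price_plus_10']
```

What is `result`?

group by warehouse, mean of price:
                price
warehouse            
W2          83.666667
W3          68.000000
W4         128.666667
W5          11.000000
filter rows where price >= 83:
                price
warehouse            
W2          83.666667
W4         128.666667
add column price_plus_10 = t['price'] + 10:
                price  price_plus_10
warehouse                           
W2          83.666667      93.666667
W4         128.666667     138.666667
sort by price_plus_10:
                price  price_plus_10
warehouse                           
W2          83.666667      93.666667
W4         128.666667     138.666667
value at position 0, column 'price_plus_10' → 93.6666666667

93.6666666667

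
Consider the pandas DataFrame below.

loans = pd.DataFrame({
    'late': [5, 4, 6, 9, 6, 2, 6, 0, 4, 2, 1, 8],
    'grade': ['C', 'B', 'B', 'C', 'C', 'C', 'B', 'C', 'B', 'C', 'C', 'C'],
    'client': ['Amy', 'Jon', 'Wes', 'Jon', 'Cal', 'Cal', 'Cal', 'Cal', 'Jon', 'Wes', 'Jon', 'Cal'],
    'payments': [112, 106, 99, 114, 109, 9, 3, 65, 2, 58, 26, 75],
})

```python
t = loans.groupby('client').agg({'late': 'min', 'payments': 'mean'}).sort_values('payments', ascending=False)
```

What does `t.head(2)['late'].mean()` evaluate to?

group by client: min(late), mean(payments):
        late  payments
client                
Amy        5     112.0
Cal        0      52.2
Jon        1      62.0
Wes        2      78.5
sort by payments descending:
        late  payments
client                
Amy        5     112.0
Wes        2      78.5
Jon        1      62.0
Cal        0      52.2
take first 2 rows:
        late  payments
client                
Amy        5     112.0
Wes        2      78.5

3.5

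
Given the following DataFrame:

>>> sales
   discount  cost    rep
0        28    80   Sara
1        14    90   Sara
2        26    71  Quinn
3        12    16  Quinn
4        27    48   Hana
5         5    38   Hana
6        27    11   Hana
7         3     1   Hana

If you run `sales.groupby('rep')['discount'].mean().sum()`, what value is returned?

55.5

group by rep, mean of discount:
rep
Hana     15.5
Quinn    19.0
Sara     21.0
Name: discount, dtype: float64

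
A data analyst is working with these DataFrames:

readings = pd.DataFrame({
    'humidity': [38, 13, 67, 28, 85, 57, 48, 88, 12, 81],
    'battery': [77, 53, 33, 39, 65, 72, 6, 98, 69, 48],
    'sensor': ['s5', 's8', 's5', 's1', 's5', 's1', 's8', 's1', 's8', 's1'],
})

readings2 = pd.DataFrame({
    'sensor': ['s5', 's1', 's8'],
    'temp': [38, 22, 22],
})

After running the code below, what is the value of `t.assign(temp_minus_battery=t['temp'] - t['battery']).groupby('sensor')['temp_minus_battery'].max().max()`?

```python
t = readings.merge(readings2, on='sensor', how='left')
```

merge on 'sensor' (how='left') → 10 rows:
   humidity  battery sensor  temp
0        38       77     s5    38
1        13       53     s8    22
2        67       33     s5    38
3        28       39     s1    22
4        85       65     s5    38
5        57       72     s1    22
6        48        6     s8    22
7        88       98     s1    22
8        12       69     s8    22
9        81       48     s1    22
add column temp_minus_battery = t['temp'] - t['battery']:
   humidity  battery sensor  temp  temp_minus_battery
0        38       77     s5    38                 -39
1        13       53     s8    22                 -31
2        67       33     s5    38                   5
3        28       39     s1    22                 -17
4        85       65     s5    38                 -27
5        57       72     s1    22                 -50
6        48        6     s8    22                  16
7        88       98     s1    22                 -76
8        12       69     s8    22                 -47
9        81       48     s1    22                 -26
group by sensor, max of temp_minus_battery:
sensor
s1   -17
s5     5
s8    16
Name: temp_minus_battery, dtype: int64

16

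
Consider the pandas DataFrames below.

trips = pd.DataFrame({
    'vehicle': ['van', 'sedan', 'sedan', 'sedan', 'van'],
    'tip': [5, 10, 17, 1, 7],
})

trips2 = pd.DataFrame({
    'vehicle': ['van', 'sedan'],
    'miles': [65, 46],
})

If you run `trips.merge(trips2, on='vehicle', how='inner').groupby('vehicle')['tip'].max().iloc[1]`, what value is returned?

merge on 'vehicle' (how='inner') → 5 rows:
  vehicle  tip  miles
0     van    5     65
1   sedan   10     46
2   sedan   17     46
3   sedan    1     46
4     van    7     65
group by vehicle, max of tip:
vehicle
sedan    17
van       7
Name: tip, dtype: int64

7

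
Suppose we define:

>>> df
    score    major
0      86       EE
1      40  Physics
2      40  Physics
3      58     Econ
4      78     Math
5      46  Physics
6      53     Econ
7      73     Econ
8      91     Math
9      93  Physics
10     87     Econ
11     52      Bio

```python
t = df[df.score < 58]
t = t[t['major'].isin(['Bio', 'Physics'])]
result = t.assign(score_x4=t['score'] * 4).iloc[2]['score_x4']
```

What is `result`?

184

filter rows where score < 58:
    score    major
1      40  Physics
2      40  Physics
5      46  Physics
6      53     Econ
11     52      Bio
filter rows where major in ['Bio', 'Physics']:
    score    major
1      40  Physics
2      40  Physics
5      46  Physics
11     52      Bio
add column score_x4 = t['score'] * 4:
    score    major  score_x4
1      40  Physics       160
2      40  Physics       160
5      46  Physics       184
11     52      Bio       208
Hence 184.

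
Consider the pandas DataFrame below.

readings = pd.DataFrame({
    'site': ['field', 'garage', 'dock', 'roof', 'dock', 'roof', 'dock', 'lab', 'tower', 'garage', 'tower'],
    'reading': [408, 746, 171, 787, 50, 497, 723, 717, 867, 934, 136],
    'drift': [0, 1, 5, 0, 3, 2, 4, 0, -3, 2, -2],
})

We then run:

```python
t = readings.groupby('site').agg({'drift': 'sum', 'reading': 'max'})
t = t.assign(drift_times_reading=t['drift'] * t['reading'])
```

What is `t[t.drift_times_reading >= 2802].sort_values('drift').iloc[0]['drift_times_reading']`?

2802

group by site: sum(drift), max(reading):
        drift  reading
site                  
dock       12      723
field       0      408
garage      3      934
lab         0      717
roof        2      787
tower      -5      867
add column drift_times_reading = t['drift'] * t['reading']:
        drift  reading  drift_times_reading
site                                       
dock       12      723                 8676
field       0      408                    0
garage      3      934                 2802
lab         0      717                    0
roof        2      787                 1574
tower      -5      867                -4335
filter rows where drift_times_reading >= 2802:
        drift  reading  drift_times_reading
site                                       
dock       12      723                 8676
garage      3      934                 2802
sort by drift:
        drift  reading  drift_times_reading
site                                       
garage      3      934                 2802
dock       12      723                 8676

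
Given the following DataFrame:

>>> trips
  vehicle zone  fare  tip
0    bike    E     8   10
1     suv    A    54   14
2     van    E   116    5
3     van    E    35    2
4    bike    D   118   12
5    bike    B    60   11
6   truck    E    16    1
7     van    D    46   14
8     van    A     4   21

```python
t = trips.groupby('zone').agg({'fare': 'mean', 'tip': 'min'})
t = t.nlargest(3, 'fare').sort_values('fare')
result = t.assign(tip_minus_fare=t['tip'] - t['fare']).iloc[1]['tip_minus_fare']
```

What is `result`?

-49.0

group by zone: mean(fare), min(tip):
       fare  tip
zone            
A     29.00   14
B     60.00   11
D     82.00   12
E     43.75    1
take 3 rows with largest fare:
       fare  tip
zone            
D     82.00   12
B     60.00   11
E     43.75    1
sort by fare:
       fare  tip
zone            
E     43.75    1
B     60.00   11
D     82.00   12
add column tip_minus_fare = t['tip'] - t['fare']:
       fare  tip  tip_minus_fare
zone                            
E     43.75    1          -42.75
B     60.00   11          -49.00
D     82.00   12          -70.00
value at position 1, column 'tip_minus_fare' → -49.0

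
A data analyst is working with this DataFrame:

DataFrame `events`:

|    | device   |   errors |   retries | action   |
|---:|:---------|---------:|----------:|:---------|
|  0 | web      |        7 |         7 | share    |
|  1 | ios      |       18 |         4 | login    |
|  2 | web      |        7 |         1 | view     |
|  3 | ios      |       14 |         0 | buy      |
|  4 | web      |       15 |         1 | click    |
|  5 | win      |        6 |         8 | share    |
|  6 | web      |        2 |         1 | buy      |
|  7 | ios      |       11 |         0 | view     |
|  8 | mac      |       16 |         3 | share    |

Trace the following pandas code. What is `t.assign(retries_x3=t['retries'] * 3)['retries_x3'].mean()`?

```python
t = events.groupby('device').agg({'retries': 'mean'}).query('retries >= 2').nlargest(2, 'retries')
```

group by device, mean of retries:
         retries
device          
ios     1.333333
mac     3.000000
web     2.500000
win     8.000000
filter rows where retries >= 2:
        retries
device         
mac         3.0
web         2.5
win         8.0
take 2 rows with largest retries:
        retries
device         
win         8.0
mac         3.0
add column retries_x3 = t['retries'] * 3:
        retries  retries_x3
device                     
win         8.0        24.0
mac         3.0         9.0
Taking the mean of column 'retries_x3' gives 16.5.

16.5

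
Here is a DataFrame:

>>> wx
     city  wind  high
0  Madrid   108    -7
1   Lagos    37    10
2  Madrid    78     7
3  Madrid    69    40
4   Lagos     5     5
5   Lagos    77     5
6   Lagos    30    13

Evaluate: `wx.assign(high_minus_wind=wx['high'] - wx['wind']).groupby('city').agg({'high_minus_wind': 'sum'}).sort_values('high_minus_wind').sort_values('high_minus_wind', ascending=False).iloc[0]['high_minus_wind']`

-116

add column high_minus_wind = wx['high'] - wx['wind']:
     city  wind  high  high_minus_wind
0  Madrid   108    -7             -115
1   Lagos    37    10              -27
2  Madrid    78     7              -71
3  Madrid    69    40              -29
4   Lagos     5     5                0
5   Lagos    77     5              -72
6   Lagos    30    13              -17
group by city, sum of high_minus_wind:
        high_minus_wind
city                   
Lagos              -116
Madrid             -215
sort by high_minus_wind:
        high_minus_wind
city                   
Madrid             -215
Lagos              -116
sort by high_minus_wind descending:
        high_minus_wind
city                   
Lagos              -116
Madrid             -215
value at position 0, column 'high_minus_wind' → -116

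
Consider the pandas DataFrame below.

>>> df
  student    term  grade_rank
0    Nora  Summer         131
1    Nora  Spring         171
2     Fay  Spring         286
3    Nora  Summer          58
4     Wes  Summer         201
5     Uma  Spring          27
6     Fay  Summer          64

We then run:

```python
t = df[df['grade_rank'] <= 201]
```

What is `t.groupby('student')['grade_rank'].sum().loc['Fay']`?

64

filter rows where grade_rank <= 201:
  student    term  grade_rank
0    Nora  Summer         131
1    Nora  Spring         171
3    Nora  Summer          58
4     Wes  Summer         201
5     Uma  Spring          27
6     Fay  Summer          64
group by student, sum of grade_rank:
student
Fay      64
Nora    360
Uma      27
Wes     201
Name: grade_rank, dtype: int64
Reading off the value at index 'Fay', we get 64.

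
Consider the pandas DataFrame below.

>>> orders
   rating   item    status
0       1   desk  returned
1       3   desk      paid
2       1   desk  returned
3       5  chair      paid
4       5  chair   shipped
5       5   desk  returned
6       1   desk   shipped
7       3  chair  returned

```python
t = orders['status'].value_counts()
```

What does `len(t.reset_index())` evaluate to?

value_counts of status:
status
returned    4
paid        2
shipped     2
Name: count, dtype: int64
reset_index():
     status  count
0  returned      4
1      paid      2
2   shipped      2
Finally, number of rows = 3.

3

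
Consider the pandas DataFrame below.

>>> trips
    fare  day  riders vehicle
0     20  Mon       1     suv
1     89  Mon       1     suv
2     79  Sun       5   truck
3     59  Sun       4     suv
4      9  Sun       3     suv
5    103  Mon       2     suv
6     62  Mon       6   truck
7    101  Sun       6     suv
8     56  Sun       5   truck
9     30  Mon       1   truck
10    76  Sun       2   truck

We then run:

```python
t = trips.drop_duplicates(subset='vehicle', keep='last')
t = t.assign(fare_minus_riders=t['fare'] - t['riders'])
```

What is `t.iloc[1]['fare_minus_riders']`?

drop duplicate vehicle (keep=last):
    fare  day  riders vehicle
7    101  Sun       6     suv
10    76  Sun       2   truck
add column fare_minus_riders = t['fare'] - t['riders']:
    fare  day  riders vehicle  fare_minus_riders
7    101  Sun       6     suv                 95
10    76  Sun       2   truck                 74
Then the value at position 1, column 'fare_minus_riders': 74

74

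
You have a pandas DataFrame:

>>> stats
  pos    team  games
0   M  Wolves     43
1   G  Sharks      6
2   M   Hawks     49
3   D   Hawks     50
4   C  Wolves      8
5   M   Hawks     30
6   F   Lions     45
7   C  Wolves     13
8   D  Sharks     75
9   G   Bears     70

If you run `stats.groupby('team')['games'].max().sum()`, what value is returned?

283

group by team, max of games:
team
Bears     70
Hawks     50
Lions     45
Sharks    75
Wolves    43
Name: games, dtype: int64
Finally, sum of the resulting series = 283.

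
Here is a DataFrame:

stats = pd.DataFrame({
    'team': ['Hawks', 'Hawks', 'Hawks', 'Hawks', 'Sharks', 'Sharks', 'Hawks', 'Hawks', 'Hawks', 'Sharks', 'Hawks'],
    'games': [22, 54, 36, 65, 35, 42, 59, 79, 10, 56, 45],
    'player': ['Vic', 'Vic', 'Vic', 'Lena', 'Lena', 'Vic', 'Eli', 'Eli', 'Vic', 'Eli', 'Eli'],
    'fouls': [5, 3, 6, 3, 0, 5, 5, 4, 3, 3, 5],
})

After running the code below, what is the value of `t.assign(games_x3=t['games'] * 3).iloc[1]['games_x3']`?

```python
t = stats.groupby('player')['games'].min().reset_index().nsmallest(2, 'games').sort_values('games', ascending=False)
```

30

group by player, min of games:
player
Eli     45
Lena    35
Vic     10
Name: games, dtype: int64
reset_index():
  player  games
0    Eli     45
1   Lena     35
2    Vic     10
take 2 rows with smallest games:
  player  games
2    Vic     10
1   Lena     35
sort by games descending:
  player  games
1   Lena     35
2    Vic     10
add column games_x3 = t['games'] * 3:
  player  games  games_x3
1   Lena     35       105
2    Vic     10        30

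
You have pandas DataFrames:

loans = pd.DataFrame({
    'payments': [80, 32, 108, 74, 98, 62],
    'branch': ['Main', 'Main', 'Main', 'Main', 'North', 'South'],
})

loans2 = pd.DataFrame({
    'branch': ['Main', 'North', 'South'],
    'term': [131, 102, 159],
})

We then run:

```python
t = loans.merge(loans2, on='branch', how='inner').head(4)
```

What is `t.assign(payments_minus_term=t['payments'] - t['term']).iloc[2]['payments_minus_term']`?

-23

merge on 'branch' (how='inner') → 6 rows:
   payments branch  term
0        80   Main   131
1        32   Main   131
2       108   Main   131
3        74   Main   131
4        98  North   102
5        62  South   159
take first 4 rows:
   payments branch  term
0        80   Main   131
1        32   Main   131
2       108   Main   131
3        74   Main   131
add column payments_minus_term = t['payments'] - t['term']:
   payments branch  term  payments_minus_term
0        80   Main   131                  -51
1        32   Main   131                  -99
2       108   Main   131                  -23
3        74   Main   131                  -57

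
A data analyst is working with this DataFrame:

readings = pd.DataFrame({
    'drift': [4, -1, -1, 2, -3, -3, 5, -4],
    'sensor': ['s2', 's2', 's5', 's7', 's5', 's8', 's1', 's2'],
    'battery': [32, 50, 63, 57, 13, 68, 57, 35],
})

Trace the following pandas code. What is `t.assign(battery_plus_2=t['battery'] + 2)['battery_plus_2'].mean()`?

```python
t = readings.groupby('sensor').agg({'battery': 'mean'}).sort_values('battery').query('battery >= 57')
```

62.6666666667

group by sensor, mean of battery:
        battery
sensor         
s1         57.0
s2         39.0
s5         38.0
s7         57.0
s8         68.0
sort by battery:
        battery
sensor         
s5         38.0
s2         39.0
s1         57.0
s7         57.0
s8         68.0
filter rows where battery >= 57:
        battery
sensor         
s1         57.0
s7         57.0
s8         68.0
add column battery_plus_2 = t['battery'] + 2:
        battery  battery_plus_2
sensor                         
s1         57.0            59.0
s7         57.0            59.0
s8         68.0            70.0
mean of column 'battery_plus_2' → 62.6666666667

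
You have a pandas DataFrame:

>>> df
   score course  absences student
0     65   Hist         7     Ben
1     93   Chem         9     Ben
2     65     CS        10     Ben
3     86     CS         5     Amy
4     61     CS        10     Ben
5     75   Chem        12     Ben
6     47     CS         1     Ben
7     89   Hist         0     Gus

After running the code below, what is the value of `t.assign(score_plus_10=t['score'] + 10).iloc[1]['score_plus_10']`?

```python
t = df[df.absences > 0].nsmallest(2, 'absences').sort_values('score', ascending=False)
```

filter rows where absences > 0:
   score course  absences student
0     65   Hist         7     Ben
1     93   Chem         9     Ben
2     65     CS        10     Ben
3     86     CS         5     Amy
4     61     CS        10     Ben
5     75   Chem        12     Ben
6     47     CS         1     Ben
take 2 rows with smallest absences:
   score course  absences student
6     47     CS         1     Ben
3     86     CS         5     Amy
sort by score descending:
   score course  absences student
3     86     CS         5     Amy
6     47     CS         1     Ben
add column score_plus_10 = t['score'] + 10:
   score course  absences student  score_plus_10
3     86     CS         5     Amy             96
6     47     CS         1     Ben             57
Finally, value at position 1, column 'score_plus_10' = 57.

57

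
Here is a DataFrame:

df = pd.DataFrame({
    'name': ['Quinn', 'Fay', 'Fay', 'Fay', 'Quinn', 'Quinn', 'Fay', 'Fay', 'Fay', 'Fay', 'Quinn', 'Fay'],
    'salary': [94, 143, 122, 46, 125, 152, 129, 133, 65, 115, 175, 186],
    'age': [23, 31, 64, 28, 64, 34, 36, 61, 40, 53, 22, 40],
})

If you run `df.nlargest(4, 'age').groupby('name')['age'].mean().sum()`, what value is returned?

take 4 rows with largest age:
    name  salary  age
2    Fay     122   64
4  Quinn     125   64
7    Fay     133   61
9    Fay     115   53
group by name, mean of age:
name
Fay      59.333333
Quinn    64.000000
Name: age, dtype: float64
Taking the sum of the resulting series gives 123.333333333.

123.333333333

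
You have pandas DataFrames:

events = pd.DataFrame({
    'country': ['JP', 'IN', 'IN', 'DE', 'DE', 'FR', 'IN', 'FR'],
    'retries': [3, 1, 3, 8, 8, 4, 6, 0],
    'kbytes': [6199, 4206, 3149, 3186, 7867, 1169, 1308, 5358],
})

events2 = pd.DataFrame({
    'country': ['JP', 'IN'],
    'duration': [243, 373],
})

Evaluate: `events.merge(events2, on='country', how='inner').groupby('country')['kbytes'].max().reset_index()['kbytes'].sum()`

10405

merge on 'country' (how='inner') → 4 rows:
  country  retries  kbytes  duration
0      JP        3    6199       243
1      IN        1    4206       373
2      IN        3    3149       373
3      IN        6    1308       373
group by country, max of kbytes:
country
IN    4206
JP    6199
Name: kbytes, dtype: int64
reset_index():
  country  kbytes
0      IN    4206
1      JP    6199
sum of column 'kbytes' → 10405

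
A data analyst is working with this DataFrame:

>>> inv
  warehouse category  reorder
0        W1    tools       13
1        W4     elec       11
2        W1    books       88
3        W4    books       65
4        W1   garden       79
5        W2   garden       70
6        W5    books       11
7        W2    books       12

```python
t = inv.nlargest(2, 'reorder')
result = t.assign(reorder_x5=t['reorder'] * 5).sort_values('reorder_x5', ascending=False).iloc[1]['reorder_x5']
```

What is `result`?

take 2 rows with largest reorder:
  warehouse category  reorder
2        W1    books       88
4        W1   garden       79
add column reorder_x5 = t['reorder'] * 5:
  warehouse category  reorder  reorder_x5
2        W1    books       88         440
4        W1   garden       79         395
sort by reorder_x5 descending:
  warehouse category  reorder  reorder_x5
2        W1    books       88         440
4        W1   garden       79         395

395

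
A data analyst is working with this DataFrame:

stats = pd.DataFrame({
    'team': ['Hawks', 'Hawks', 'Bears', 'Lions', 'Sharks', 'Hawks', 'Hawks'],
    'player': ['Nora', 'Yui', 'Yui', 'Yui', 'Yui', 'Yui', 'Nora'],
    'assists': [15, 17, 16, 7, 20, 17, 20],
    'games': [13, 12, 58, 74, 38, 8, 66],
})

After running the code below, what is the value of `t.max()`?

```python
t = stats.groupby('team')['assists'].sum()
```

group by team, sum of assists:
team
Bears     16
Hawks     69
Lions      7
Sharks    20
Name: assists, dtype: int64
Then the max of the resulting series: 69

69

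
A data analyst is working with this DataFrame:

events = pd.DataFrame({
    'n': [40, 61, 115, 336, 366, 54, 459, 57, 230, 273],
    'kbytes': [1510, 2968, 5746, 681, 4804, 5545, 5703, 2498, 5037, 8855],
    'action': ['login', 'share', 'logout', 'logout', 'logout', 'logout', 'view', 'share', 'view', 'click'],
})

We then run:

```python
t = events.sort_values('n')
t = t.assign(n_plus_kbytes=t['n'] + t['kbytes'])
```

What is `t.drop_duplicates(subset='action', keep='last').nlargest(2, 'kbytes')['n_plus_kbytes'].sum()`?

sort by n:
     n  kbytes  action
0   40    1510   login
5   54    5545  logout
7   57    2498   share
1   61    2968   share
2  115    5746  logout
8  230    5037    view
9  273    8855   click
3  336     681  logout
4  366    4804  logout
6  459    5703    view
add column n_plus_kbytes = t['n'] + t['kbytes']:
     n  kbytes  action  n_plus_kbytes
0   40    1510   login           1550
5   54    5545  logout           5599
7   57    2498   share           2555
1   61    2968   share           3029
2  115    5746  logout           5861
8  230    5037    view           5267
9  273    8855   click           9128
3  336     681  logout           1017
4  366    4804  logout           5170
6  459    5703    view           6162
drop duplicate action (keep=last):
     n  kbytes  action  n_plus_kbytes
0   40    1510   login           1550
1   61    2968   share           3029
9  273    8855   click           9128
4  366    4804  logout           5170
6  459    5703    view           6162
take 2 rows with largest kbytes:
     n  kbytes action  n_plus_kbytes
9  273    8855  click           9128
6  459    5703   view           6162

15290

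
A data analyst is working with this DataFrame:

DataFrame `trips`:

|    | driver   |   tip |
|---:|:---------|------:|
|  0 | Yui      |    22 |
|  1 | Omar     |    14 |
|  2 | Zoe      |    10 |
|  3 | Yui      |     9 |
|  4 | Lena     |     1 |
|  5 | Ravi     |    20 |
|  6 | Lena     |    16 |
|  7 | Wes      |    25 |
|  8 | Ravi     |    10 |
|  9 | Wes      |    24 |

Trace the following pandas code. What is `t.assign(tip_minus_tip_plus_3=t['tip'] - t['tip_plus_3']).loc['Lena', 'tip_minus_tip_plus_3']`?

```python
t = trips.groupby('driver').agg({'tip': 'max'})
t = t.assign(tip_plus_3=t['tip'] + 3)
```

-3

group by driver, max of tip:
        tip
driver     
Lena     16
Omar     14
Ravi     20
Wes      25
Yui      22
Zoe      10
add column tip_plus_3 = t['tip'] + 3:
        tip  tip_plus_3
driver                 
Lena     16          19
Omar     14          17
Ravi     20          23
Wes      25          28
Yui      22          25
Zoe      10          13
add column tip_minus_tip_plus_3 = t['tip'] - t['tip_plus_3']:
        tip  tip_plus_3  tip_minus_tip_plus_3
driver                                       
Lena     16          19                    -3
Omar     14          17                    -3
Ravi     20          23                    -3
Wes      25          28                    -3
Yui      22          25                    -3
Zoe      10          13                    -3
The value at row 'Lena', column 'tip_minus_tip_plus_3' is -3.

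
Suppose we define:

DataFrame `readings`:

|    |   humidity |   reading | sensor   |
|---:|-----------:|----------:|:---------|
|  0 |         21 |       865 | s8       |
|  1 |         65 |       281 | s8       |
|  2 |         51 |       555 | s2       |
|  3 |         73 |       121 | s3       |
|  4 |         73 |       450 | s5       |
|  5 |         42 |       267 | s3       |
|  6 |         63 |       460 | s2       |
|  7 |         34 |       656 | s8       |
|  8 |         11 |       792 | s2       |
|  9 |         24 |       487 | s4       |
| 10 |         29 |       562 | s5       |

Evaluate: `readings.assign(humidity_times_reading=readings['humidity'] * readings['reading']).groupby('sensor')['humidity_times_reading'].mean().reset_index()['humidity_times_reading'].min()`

add column humidity_times_reading = readings['humidity'] * readings['reading']:
    humidity  reading sensor  humidity_times_reading
0         21      865     s8                   18165
1         65      281     s8                   18265
2         51      555     s2                   28305
3         73      121     s3                    8833
4         73      450     s5                   32850
5         42      267     s3                   11214
6         63      460     s2                   28980
7         34      656     s8                   22304
8         11      792     s2                    8712
9         24      487     s4                   11688
10        29      562     s5                   16298
group by sensor, mean of humidity_times_reading:
sensor
s2    21999.0
s3    10023.5
s4    11688.0
s5    24574.0
s8    19578.0
Name: humidity_times_reading, dtype: float64
reset_index():
  sensor  humidity_times_reading
0     s2                 21999.0
1     s3                 10023.5
2     s4                 11688.0
3     s5                 24574.0
4     s8                 19578.0
So min() = 10023.5.

10023.5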